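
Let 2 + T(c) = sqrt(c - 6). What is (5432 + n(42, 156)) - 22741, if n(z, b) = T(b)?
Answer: -17311 + 5*sqrt(6) ≈ -17299.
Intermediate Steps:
T(c) = -2 + sqrt(-6 + c) (T(c) = -2 + sqrt(c - 6) = -2 + sqrt(-6 + c))
n(z, b) = -2 + sqrt(-6 + b)
(5432 + n(42, 156)) - 22741 = (5432 + (-2 + sqrt(-6 + 156))) - 22741 = (5432 + (-2 + sqrt(150))) - 22741 = (5432 + (-2 + 5*sqrt(6))) - 22741 = (5430 + 5*sqrt(6)) - 22741 = -17311 + 5*sqrt(6)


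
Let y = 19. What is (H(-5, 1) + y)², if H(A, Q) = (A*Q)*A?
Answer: 1936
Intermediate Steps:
H(A, Q) = Q*A²
(H(-5, 1) + y)² = (1*(-5)² + 19)² = (1*25 + 19)² = (25 + 19)² = 44² = 1936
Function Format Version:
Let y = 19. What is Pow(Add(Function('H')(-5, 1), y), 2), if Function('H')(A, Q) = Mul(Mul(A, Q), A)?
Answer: 1936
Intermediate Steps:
Function('H')(A, Q) = Mul(Q, Pow(A, 2))
Pow(Add(Function('H')(-5, 1), y), 2) = Pow(Add(Mul(1, Pow(-5, 2)), 19), 2) = Pow(Add(Mul(1, 25), 19), 2) = Pow(Add(25, 19), 2) = Pow(44, 2) = 1936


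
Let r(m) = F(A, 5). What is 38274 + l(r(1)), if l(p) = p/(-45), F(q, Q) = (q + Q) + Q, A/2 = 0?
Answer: 344464/9 ≈ 38274.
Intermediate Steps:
A = 0 (A = 2*0 = 0)
F(q, Q) = q + 2*Q (F(q, Q) = (Q + q) + Q = q + 2*Q)
r(m) = 10 (r(m) = 0 + 2*5 = 0 + 10 = 10)
l(p) = -p/45 (l(p) = p*(-1/45) = -p/45)
38274 + l(r(1)) = 38274 - 1/45*10 = 38274 - 2/9 = 344464/9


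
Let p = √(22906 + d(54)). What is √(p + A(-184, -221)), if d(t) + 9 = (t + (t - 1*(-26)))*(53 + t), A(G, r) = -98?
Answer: √(-98 + √37235) ≈ 9.7449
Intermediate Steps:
d(t) = -9 + (26 + 2*t)*(53 + t) (d(t) = -9 + (t + (t - 1*(-26)))*(53 + t) = -9 + (t + (t + 26))*(53 + t) = -9 + (t + (26 + t))*(53 + t) = -9 + (26 + 2*t)*(53 + t))
p = √37235 (p = √(22906 + (1369 + 2*54² + 132*54)) = √(22906 + (1369 + 2*2916 + 7128)) = √(22906 + (1369 + 5832 + 7128)) = √(22906 + 14329) = √37235 ≈ 192.96)
√(p + A(-184, -221)) = √(√37235 - 98) = √(-98 + √37235)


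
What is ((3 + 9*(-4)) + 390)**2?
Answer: 127449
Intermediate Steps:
((3 + 9*(-4)) + 390)**2 = ((3 - 36) + 390)**2 = (-33 + 390)**2 = 357**2 = 127449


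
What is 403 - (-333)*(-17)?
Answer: -5258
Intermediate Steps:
403 - (-333)*(-17) = 403 - 37*153 = 403 - 5661 = -5258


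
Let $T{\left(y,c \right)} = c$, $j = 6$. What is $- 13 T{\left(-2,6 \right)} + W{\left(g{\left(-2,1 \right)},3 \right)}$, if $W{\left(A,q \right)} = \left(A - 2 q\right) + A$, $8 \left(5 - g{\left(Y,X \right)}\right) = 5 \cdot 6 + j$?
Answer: $-83$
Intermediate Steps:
$g{\left(Y,X \right)} = \frac{1}{2}$ ($g{\left(Y,X \right)} = 5 - \frac{5 \cdot 6 + 6}{8} = 5 - \frac{30 + 6}{8} = 5 - \frac{9}{2} = \frac{1}{2}$)
$W{\left(A,q \right)} = - 2 q + 2 A$
$- 13 T{\left(-2,6 \right)} + W{\left(g{\left(-2,1 \right)},3 \right)} = \left(-13\right) 6 + \left(\left(-2\right) 3 + 2 \cdot \frac{1}{2}\right) = -78 + \left(-6 + 1\right) = -78 - 5 = -83$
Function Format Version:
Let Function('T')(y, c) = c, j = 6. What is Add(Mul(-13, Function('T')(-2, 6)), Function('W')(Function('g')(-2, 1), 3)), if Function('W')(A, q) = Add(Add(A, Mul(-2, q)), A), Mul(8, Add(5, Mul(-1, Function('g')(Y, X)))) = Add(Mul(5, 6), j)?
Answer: -83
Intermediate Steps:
Function('g')(Y, X) = Rational(1, 2) (Function('g')(Y, X) = Add(5, Mul(Rational(-1, 8), Add(Mul(5, 6), 6))) = Add(5, Mul(Rational(-1, 8), Add(30, 6))) = Add(5, Mul(Rational(-1, 8), 36)) = Add(5, Rational(-9, 2)) = Rational(1, 2))
Function('W')(A, q) = Add(Mul(-2, q), Mul(2, A))
Add(Mul(-13, Function('T')(-2, 6)), Function('W')(Function('g')(-2, 1), 3)) = Add(Mul(-13, 6), Add(Mul(-2, 3), Mul(2, Rational(1, 2)))) = Add(-78, Add(-6, 1)) = Add(-78, -5) = -83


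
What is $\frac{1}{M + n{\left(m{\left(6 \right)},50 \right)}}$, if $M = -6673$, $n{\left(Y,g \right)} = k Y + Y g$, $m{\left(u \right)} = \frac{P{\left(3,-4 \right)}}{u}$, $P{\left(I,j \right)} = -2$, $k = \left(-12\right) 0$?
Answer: $- \frac{3}{20069} \approx -0.00014948$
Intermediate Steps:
$k = 0$
$m{\left(u \right)} = - \frac{2}{u}$
$n{\left(Y,g \right)} = Y g$ ($n{\left(Y,g \right)} = 0 Y + Y g = 0 + Y g = Y g$)
$\frac{1}{M + n{\left(m{\left(6 \right)},50 \right)}} = \frac{1}{-6673 + - \frac{2}{6} \cdot 50} = \frac{1}{-6673 + \left(-2\right) \frac{1}{6} \cdot 50} = \frac{1}{-6673 - \frac{50}{3}} = \frac{1}{- \frac{20069}{3}} = - \frac{3}{20069}$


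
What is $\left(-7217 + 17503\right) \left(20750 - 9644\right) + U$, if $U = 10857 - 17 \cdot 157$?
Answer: $114244504$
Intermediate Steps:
$U = 8188$ ($U = 10857 - 2669 = 8188$)
$\left(-7217 + 17503\right) \left(20750 - 9644\right) + U = \left(-7217 + 17503\right) \left(20750 - 9644\right) + 8188 = 10286 \cdot 11106 + 8188 = 114236316 + 8188 = 114244504$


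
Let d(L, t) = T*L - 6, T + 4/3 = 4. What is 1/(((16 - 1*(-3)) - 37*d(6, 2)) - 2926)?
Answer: -1/3277 ≈ -0.00030516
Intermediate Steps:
T = 8/3 (T = -4/3 + 4 = 8/3 ≈ 2.6667)
d(L, t) = -6 + 8*L/3 (d(L, t) = 8*L/3 - 6 = -6 + 8*L/3)
1/(((16 - 1*(-3)) - 37*d(6, 2)) - 2926) = 1/(((16 - 1*(-3)) - 37*(-6 + (8/3)*6)) - 2926) = 1/(((16 + 3) - 37*(-6 + 16)) - 2926) = 1/((19 - 37*10) - 2926) = 1/((19 - 370) - 2926) = 1/(-351 - 2926) = 1/(-3277) = -1/3277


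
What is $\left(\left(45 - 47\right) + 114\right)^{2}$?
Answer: $12544$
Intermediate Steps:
$\left(\left(45 - 47\right) + 114\right)^{2} = \left(-2 + 114\right)^{2} = 112^{2} = 12544$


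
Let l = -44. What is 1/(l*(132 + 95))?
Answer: -1/9988 ≈ -0.00010012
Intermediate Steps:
1/(l*(132 + 95)) = 1/(-44*(132 + 95)) = 1/(-44*227) = 1/(-9988) = -1/9988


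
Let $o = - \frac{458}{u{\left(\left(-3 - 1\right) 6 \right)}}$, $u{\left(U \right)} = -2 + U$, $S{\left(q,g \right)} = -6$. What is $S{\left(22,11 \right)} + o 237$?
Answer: $\frac{54195}{13} \approx 4168.8$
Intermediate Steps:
$o = \frac{229}{13}$ ($o = - \frac{458}{-2 + \left(-3 - 1\right) 6} = - \frac{458}{-2 - 24} = - \frac{458}{-26} = \left(-458\right) \left(- \frac{1}{26}\right) = \frac{229}{13} \approx 17.615$)
$S{\left(22,11 \right)} + o 237 = -6 + \frac{229}{13} \cdot 237 = -6 + \frac{54273}{13} = \frac{54195}{13}$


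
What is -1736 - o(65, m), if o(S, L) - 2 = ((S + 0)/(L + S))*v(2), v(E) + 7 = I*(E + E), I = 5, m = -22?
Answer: -75579/43 ≈ -1757.7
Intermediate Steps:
v(E) = -7 + 10*E (v(E) = -7 + 5*(E + E) = -7 + 5*(2*E) = -7 + 10*E)
o(S, L) = 2 + 13*S/(L + S) (o(S, L) = 2 + ((S + 0)/(L + S))*(-7 + 10*2) = 2 + (S/(L + S))*(-7 + 20) = 2 + (S/(L + S))*13 = 2 + 13*S/(L + S))
-1736 - o(65, m) = -1736 - (2*(-22) + 15*65)/(-22 + 65) = -1736 - (-44 + 975)/43 = -1736 - 931/43 = -75579/43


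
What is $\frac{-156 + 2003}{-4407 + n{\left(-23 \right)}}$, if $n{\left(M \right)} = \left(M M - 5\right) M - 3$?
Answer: $- \frac{1847}{16462} \approx -0.1122$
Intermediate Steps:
$n{\left(M \right)} = -3 + M \left(-5 + M^{2}\right)$ ($n{\left(M \right)} = \left(M^{2} - 5\right) M - 3 = \left(-5 + M^{2}\right) M - 3 = M \left(-5 + M^{2}\right) - 3 = -3 + M \left(-5 + M^{2}\right)$)
$\frac{-156 + 2003}{-4407 + n{\left(-23 \right)}} = \frac{-156 + 2003}{-4407 - \left(-112 + 12167\right)} = \frac{1847}{-4407 - 12055} = \frac{1847}{-16462} = 1847 \left(- \frac{1}{16462}\right) = - \frac{1847}{16462}$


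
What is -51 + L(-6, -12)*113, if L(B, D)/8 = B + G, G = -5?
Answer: -9995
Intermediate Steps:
L(B, D) = -40 + 8*B (L(B, D) = 8*(B - 5) = 8*(-5 + B) = -40 + 8*B)
-51 + L(-6, -12)*113 = -51 + (-40 + 8*(-6))*113 = -51 + (-40 - 48)*113 = -51 - 88*113 = -51 - 9944 = -9995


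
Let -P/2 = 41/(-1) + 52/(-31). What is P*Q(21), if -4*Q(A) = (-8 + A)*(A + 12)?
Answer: -567567/62 ≈ -9154.3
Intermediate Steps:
Q(A) = -(-8 + A)*(12 + A)/4 (Q(A) = -(-8 + A)*(A + 12)/4 = -(-8 + A)*(12 + A)/4)
P = 2646/31 (P = -2*(41/(-1) + 52/(-31)) = -2*(41*(-1) + 52*(-1/31)) = -2*(-41 - 52/31) = -2*(-1323/31) = 2646/31 ≈ 85.355)
P*Q(21) = 2646*(24 - 1*21 - ¼*21²)/31 = 2646*(24 - 21 - ¼*441)/31 = 2646*(24 - 21 - 441/4)/31 = (2646/31)*(-429/4) = -567567/62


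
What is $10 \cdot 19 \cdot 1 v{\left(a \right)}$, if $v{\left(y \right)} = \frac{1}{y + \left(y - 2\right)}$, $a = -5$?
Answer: $- \frac{95}{6} \approx -15.833$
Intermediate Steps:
$v{\left(y \right)} = \frac{1}{-2 + 2 y}$ ($v{\left(y \right)} = \frac{1}{y + \left(-2 + y\right)} = \frac{1}{-2 + 2 y}$)
$10 \cdot 19 \cdot 1 v{\left(a \right)} = 10 \cdot 19 \cdot 1 \frac{1}{2 \left(-1 - 5\right)} = 190 \cdot 1 \frac{1}{2 \left(-6\right)} = 190 \cdot 1 \cdot \frac{1}{2} \left(- \frac{1}{6}\right) = 190 \cdot 1 \left(- \frac{1}{12}\right) = 190 \left(- \frac{1}{12}\right) = - \frac{95}{6}$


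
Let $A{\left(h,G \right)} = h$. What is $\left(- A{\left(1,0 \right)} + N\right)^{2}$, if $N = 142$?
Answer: $19881$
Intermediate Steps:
$\left(- A{\left(1,0 \right)} + N\right)^{2} = \left(\left(-1\right) 1 + 142\right)^{2} = \left(-1 + 142\right)^{2} = 141^{2} = 19881$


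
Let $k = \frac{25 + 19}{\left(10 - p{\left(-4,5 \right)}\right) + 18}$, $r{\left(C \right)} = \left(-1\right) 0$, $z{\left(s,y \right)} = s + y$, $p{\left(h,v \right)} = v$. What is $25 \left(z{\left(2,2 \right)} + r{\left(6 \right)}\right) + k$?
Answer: $\frac{2344}{23} \approx 101.91$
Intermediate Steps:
$r{\left(C \right)} = 0$
$k = \frac{44}{23}$ ($k = \frac{25 + 19}{\left(10 - 5\right) + 18} = \frac{44}{\left(10 - 5\right) + 18} = \frac{44}{5 + 18} = \frac{44}{23} \approx 1.913$)
$25 \left(z{\left(2,2 \right)} + r{\left(6 \right)}\right) + k = 25 \left(\left(2 + 2\right) + 0\right) + \frac{44}{23} = 25 \left(4 + 0\right) + \frac{44}{23} = 25 \cdot 4 + \frac{44}{23} = 100 + \frac{44}{23} = \frac{2344}{23}$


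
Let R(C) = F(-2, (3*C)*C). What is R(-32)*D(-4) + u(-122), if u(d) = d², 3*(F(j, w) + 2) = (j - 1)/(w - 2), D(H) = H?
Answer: 22859222/1535 ≈ 14892.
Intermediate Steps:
F(j, w) = -2 + (-1 + j)/(3*(-2 + w)) (F(j, w) = -2 + ((j - 1)/(w - 2))/3 = -2 + ((-1 + j)/(-2 + w))/3 = -2 + (-1 + j)/(3*(-2 + w)))
R(C) = (9 - 18*C²)/(3*(-2 + 3*C²)) (R(C) = (11 - 2 - 6*3*C*C)/(3*(-2 + (3*C)*C)) = (11 - 2 - 18*C²)/(3*(-2 + 3*C²)) = (9 - 18*C²)/(3*(-2 + 3*C²)))
R(-32)*D(-4) + u(-122) = (3*(1 - 2*(-32)²)/(-2 + 3*(-32)²))*(-4) + (-122)² = (3*(1 - 2*1024)/(-2 + 3*1024))*(-4) + 14884 = (3*(1 - 2048)/(-2 + 3072))*(-4) + 14884 = (3*(-2047)/3070)*(-4) + 14884 = (3*(1/3070)*(-2047))*(-4) + 14884 = -6141/3070*(-4) + 14884 = 12282/1535 + 14884 = 22859222/1535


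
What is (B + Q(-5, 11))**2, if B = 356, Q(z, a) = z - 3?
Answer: 121104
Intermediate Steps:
Q(z, a) = -3 + z
(B + Q(-5, 11))**2 = (356 + (-3 - 5))**2 = (356 - 8)**2 = 348**2 = 121104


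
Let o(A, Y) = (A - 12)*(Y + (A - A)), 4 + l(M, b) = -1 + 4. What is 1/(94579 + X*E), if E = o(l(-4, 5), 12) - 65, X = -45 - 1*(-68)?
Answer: 1/89496 ≈ 1.1174e-5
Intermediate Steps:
l(M, b) = -1 (l(M, b) = -4 + (-1 + 4) = -4 + 3 = -1)
X = 23 (X = -45 + 68 = 23)
o(A, Y) = Y*(-12 + A) (o(A, Y) = (-12 + A)*(Y + 0) = (-12 + A)*Y = Y*(-12 + A))
E = -221 (E = 12*(-12 - 1) - 65 = 12*(-13) - 65 = -156 - 65 = -221)
1/(94579 + X*E) = 1/(94579 + 23*(-221)) = 1/(94579 - 5083) = 1/89496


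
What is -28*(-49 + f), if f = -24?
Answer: 2044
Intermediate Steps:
-28*(-49 + f) = -28*(-49 - 24) = -28*(-73) = 2044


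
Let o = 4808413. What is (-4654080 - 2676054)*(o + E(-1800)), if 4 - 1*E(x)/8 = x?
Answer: -35352100111230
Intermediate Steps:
E(x) = 32 - 8*x
(-4654080 - 2676054)*(o + E(-1800)) = (-4654080 - 2676054)*(4808413 + (32 - 8*(-1800))) = -7330134*(4808413 + (32 + 14400)) = -7330134*(4808413 + 14432) = -7330134*4822845 = -35352100111230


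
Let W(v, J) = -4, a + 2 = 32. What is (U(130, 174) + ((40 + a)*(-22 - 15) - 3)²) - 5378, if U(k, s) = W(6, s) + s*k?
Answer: 6740887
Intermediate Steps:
a = 30 (a = -2 + 32 = 30)
U(k, s) = -4 + k*s (U(k, s) = -4 + s*k = -4 + k*s)
(U(130, 174) + ((40 + a)*(-22 - 15) - 3)²) - 5378 = ((-4 + 130*174) + ((40 + 30)*(-22 - 15) - 3)²) - 5378 = ((-4 + 22620) + (70*(-37) - 3)²) - 5378 = (22616 + (-2590 - 3)²) - 5378 = (22616 + (-2593)²) - 5378 = (22616 + 6723649) - 5378 = 6746265 - 5378 = 6740887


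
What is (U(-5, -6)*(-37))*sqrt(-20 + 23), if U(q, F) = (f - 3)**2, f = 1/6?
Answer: -10693*sqrt(3)/36 ≈ -514.47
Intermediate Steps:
f = 1/6 ≈ 0.16667
U(q, F) = 289/36 (U(q, F) = (1/6 - 3)**2 = (-17/6)**2 = 289/36)
(U(-5, -6)*(-37))*sqrt(-20 + 23) = ((289/36)*(-37))*sqrt(-20 + 23) = -10693*sqrt(3)/36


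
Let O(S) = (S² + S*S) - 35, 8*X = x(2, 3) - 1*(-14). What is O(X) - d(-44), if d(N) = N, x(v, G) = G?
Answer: 577/32 ≈ 18.031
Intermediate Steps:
X = 17/8 (X = (3 - 1*(-14))/8 = (3 + 14)/8 = (⅛)*17 = 17/8 ≈ 2.1250)
O(S) = -35 + 2*S² (O(S) = (S² + S²) - 35 = 2*S² - 35 = -35 + 2*S²)
O(X) - d(-44) = (-35 + 2*(17/8)²) - 1*(-44) = (-35 + 2*(289/64)) + 44 = (-35 + 289/32) + 44 = -831/32 + 44 = 577/32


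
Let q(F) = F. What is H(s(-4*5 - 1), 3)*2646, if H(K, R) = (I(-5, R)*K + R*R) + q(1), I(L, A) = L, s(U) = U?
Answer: 304290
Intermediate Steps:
H(K, R) = 1 + R² - 5*K (H(K, R) = (-5*K + R*R) + 1 = (-5*K + R²) + 1 = (R² - 5*K) + 1 = 1 + R² - 5*K)
H(s(-4*5 - 1), 3)*2646 = (1 + 3² - 5*(-4*5 - 1))*2646 = (1 + 9 - 5*(-20 - 1))*2646 = (1 + 9 - 5*(-21))*2646 = (1 + 9 + 105)*2646 = 115*2646 = 304290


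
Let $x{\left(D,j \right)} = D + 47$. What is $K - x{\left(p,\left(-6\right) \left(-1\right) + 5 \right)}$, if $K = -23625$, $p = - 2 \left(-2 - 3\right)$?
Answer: $-23682$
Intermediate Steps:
$p = 10$ ($p = \left(-2\right) \left(-5\right) = 10$)
$x{\left(D,j \right)} = 47 + D$
$K - x{\left(p,\left(-6\right) \left(-1\right) + 5 \right)} = -23625 - \left(47 + 10\right) = -23625 - 57 = -23682$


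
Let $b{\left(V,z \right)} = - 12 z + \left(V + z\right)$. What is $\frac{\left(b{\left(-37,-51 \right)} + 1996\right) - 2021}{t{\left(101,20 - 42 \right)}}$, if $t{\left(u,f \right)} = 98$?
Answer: $\frac{499}{98} \approx 5.0918$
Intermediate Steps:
$b{\left(V,z \right)} = V - 11 z$
$\frac{\left(b{\left(-37,-51 \right)} + 1996\right) - 2021}{t{\left(101,20 - 42 \right)}} = \frac{\left(\left(-37 - -561\right) + 1996\right) - 2021}{98} = \left(\left(\left(-37 + 561\right) + 1996\right) - 2021\right) \frac{1}{98} = \left(\left(524 + 1996\right) - 2021\right) \frac{1}{98} = \left(2520 - 2021\right) \frac{1}{98} = 499 \cdot \frac{1}{98} = \frac{499}{98}$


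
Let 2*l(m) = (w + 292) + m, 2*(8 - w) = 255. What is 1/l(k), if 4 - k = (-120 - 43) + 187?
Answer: 4/305 ≈ 0.013115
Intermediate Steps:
w = -239/2 (w = 8 - 1/2*255 = 8 - 255/2 = -239/2 ≈ -119.50)
k = -20 (k = 4 - ((-120 - 43) + 187) = 4 - (-163 + 187) = 4 - 1*24 = 4 - 24 = -20)
l(m) = 345/4 + m/2 (l(m) = ((-239/2 + 292) + m)/2 = (345/2 + m)/2 = 345/4 + m/2)
1/l(k) = 1/(345/4 + (1/2)*(-20)) = 1/(345/4 - 10) = 1/(305/4) = 4/305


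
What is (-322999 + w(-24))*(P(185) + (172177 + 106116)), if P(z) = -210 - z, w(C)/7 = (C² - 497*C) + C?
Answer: -65483606822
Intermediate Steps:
w(C) = -3472*C + 7*C² (w(C) = 7*((C² - 497*C) + C) = 7*(C² - 496*C) = -3472*C + 7*C²)
(-322999 + w(-24))*(P(185) + (172177 + 106116)) = (-322999 + 7*(-24)*(-496 - 24))*((-210 - 1*185) + (172177 + 106116)) = (-322999 + 7*(-24)*(-520))*((-210 - 185) + 278293) = (-322999 + 87360)*(-395 + 278293) = -235639*277898 = -65483606822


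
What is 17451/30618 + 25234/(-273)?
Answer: -4062701/44226 ≈ -91.862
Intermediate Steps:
17451/30618 + 25234/(-273) = 17451*(1/30618) + 25234*(-1/273) = 277/486 - 25234/273 = -4062701/44226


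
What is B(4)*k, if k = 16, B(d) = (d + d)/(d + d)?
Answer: 16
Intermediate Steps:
B(d) = 1 (B(d) = (2*d)/((2*d)) = (2*d)*(1/(2*d)) = 1)
B(4)*k = 1*16 = 16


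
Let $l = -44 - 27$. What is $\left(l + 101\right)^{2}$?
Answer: $900$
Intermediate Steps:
$l = -71$
$\left(l + 101\right)^{2} = \left(-71 + 101\right)^{2} = 30^{2} = 900$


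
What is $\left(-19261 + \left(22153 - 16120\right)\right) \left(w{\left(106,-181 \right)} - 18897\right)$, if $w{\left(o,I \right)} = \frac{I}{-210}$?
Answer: $\frac{26245602046}{105} \approx 2.4996 \cdot 10^{8}$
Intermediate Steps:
$w{\left(o,I \right)} = - \frac{I}{210}$ ($w{\left(o,I \right)} = I \left(- \frac{1}{210}\right) = - \frac{I}{210}$)
$\left(-19261 + \left(22153 - 16120\right)\right) \left(w{\left(106,-181 \right)} - 18897\right) = \left(-19261 + \left(22153 - 16120\right)\right) \left(\left(- \frac{1}{210}\right) \left(-181\right) - 18897\right) = \left(-19261 + 6033\right) \left(\frac{181}{210} - 18897\right) = \left(-13228\right) \left(- \frac{3968189}{210}\right) = \frac{26245602046}{105}$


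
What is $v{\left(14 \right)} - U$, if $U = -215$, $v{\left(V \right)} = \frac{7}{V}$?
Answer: $\frac{431}{2} \approx 215.5$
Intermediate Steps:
$v{\left(14 \right)} - U = \frac{7}{14} - -215 = 7 \cdot \frac{1}{14} + 215 = \frac{1}{2} + 215 = \frac{431}{2}$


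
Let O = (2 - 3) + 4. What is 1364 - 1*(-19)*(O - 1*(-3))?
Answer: 1478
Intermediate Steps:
O = 3 (O = -1 + 4 = 3)
1364 - 1*(-19)*(O - 1*(-3)) = 1364 - 1*(-19)*(3 - 1*(-3)) = 1364 - (-19)*(3 + 3) = 1364 - (-19)*6 = 1364 - 1*(-114) = 1364 + 114 = 1478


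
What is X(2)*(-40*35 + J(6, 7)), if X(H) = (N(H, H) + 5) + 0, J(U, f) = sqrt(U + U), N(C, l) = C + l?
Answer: -12600 + 18*sqrt(3) ≈ -12569.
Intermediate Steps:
J(U, f) = sqrt(2)*sqrt(U) (J(U, f) = sqrt(2*U) = sqrt(2)*sqrt(U))
X(H) = 5 + 2*H (X(H) = ((H + H) + 5) + 0 = (2*H + 5) + 0 = (5 + 2*H) + 0 = 5 + 2*H)
X(2)*(-40*35 + J(6, 7)) = (5 + 2*2)*(-40*35 + sqrt(2)*sqrt(6)) = (5 + 4)*(-1400 + 2*sqrt(3)) = 9*(-1400 + 2*sqrt(3)) = -12600 + 18*sqrt(3)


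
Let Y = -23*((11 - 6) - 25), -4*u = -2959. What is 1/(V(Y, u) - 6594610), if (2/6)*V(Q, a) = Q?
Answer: -1/6593230 ≈ -1.5167e-7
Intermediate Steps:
u = 2959/4 (u = -1/4*(-2959) = 2959/4 ≈ 739.75)
Y = 460 (Y = -23*(5 - 25) = -23*(-20) = 460)
V(Q, a) = 3*Q
1/(V(Y, u) - 6594610) = 1/(3*460 - 6594610) = 1/(1380 - 6594610) = 1/(-6593230) = -1/6593230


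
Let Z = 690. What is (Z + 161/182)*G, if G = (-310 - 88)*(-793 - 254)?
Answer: 3742644939/13 ≈ 2.8790e+8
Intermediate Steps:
G = 416706 (G = -398*(-1047) = 416706)
(Z + 161/182)*G = (690 + 161/182)*416706 = (690 + 161*(1/182))*416706 = (690 + 23/26)*416706 = (17963/26)*416706 = 3742644939/13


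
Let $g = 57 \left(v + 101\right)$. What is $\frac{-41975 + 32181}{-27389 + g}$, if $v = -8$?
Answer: $\frac{4897}{11044} \approx 0.44341$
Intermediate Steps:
$g = 5301$ ($g = 57 \left(-8 + 101\right) = 57 \cdot 93 = 5301$)
$\frac{-41975 + 32181}{-27389 + g} = \frac{-41975 + 32181}{-27389 + 5301} = - \frac{9794}{-22088} = \left(-9794\right) \left(- \frac{1}{22088}\right) = \frac{4897}{11044}$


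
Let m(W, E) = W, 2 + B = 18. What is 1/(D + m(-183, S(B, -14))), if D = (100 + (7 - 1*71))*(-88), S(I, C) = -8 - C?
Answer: -1/3351 ≈ -0.00029842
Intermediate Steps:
B = 16 (B = -2 + 18 = 16)
D = -3168 (D = (100 + (7 - 71))*(-88) = (100 - 64)*(-88) = 36*(-88) = -3168)
1/(D + m(-183, S(B, -14))) = 1/(-3168 - 183) = 1/(-3351) = -1/3351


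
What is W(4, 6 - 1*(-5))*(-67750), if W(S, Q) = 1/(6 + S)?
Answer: -6775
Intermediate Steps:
W(4, 6 - 1*(-5))*(-67750) = -67750/(6 + 4) = -67750/10 = (1/10)*(-67750) = -6775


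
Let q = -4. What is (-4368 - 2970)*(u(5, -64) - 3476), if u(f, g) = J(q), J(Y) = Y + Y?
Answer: 25565592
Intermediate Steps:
J(Y) = 2*Y
u(f, g) = -8 (u(f, g) = 2*(-4) = -8)
(-4368 - 2970)*(u(5, -64) - 3476) = (-4368 - 2970)*(-8 - 3476) = -7338*(-3484) = 25565592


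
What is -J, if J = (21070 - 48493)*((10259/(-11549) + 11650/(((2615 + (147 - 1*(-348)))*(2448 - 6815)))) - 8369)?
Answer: -327287898543817845/1425920383 ≈ -2.2953e+8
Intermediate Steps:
J = 327287898543817845/1425920383 (J = -27423*((10259*(-1/11549) + 11650/(((2615 + (147 + 348))*(-4367)))) - 8369) = -27423*((-10259/11549 + 11650/(((2615 + 495)*(-4367)))) - 8369) = -27423*((-10259/11549 + 11650/((3110*(-4367)))) - 8369) = -27423*((-10259/11549 + 11650/(-13581370)) - 8369) = -27423*((-10259/11549 + 11650*(-1/13581370)) - 8369) = -27423*((-10259/11549 - 1165/1358137) - 8369) = -27423*(-13946582068/15685124213 - 8369) = -27423*(-131282751120665/15685124213) = 327287898543817845/1425920383 ≈ 2.2953e+8)
-J = -1*327287898543817845/1425920383 = -327287898543817845/1425920383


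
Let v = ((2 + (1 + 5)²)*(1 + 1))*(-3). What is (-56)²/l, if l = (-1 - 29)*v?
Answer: 392/855 ≈ 0.45848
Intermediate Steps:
v = -228 (v = ((2 + 6²)*2)*(-3) = ((2 + 36)*2)*(-3) = (38*2)*(-3) = 76*(-3) = -228)
l = 6840 (l = (-1 - 29)*(-228) = -30*(-228) = 6840)
(-56)²/l = (-56)²/6840 = 3136*(1/6840) = 392/855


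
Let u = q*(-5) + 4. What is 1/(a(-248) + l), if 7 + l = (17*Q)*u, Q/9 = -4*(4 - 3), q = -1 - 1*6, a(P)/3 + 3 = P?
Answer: -1/24628 ≈ -4.0604e-5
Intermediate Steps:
a(P) = -9 + 3*P
q = -7 (q = -1 - 6 = -7)
Q = -36 (Q = 9*(-4*(4 - 3)) = 9*(-4*1) = 9*(-4) = -36)
u = 39 (u = -7*(-5) + 4 = 35 + 4 = 39)
l = -23875 (l = -7 + (17*(-36))*39 = -7 - 612*39 = -7 - 23868 = -23875)
1/(a(-248) + l) = 1/((-9 + 3*(-248)) - 23875) = 1/((-9 - 744) - 23875) = 1/(-753 - 23875) = 1/(-24628) = -1/24628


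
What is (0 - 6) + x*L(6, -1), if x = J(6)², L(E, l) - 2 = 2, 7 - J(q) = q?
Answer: -2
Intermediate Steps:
J(q) = 7 - q
L(E, l) = 4 (L(E, l) = 2 + 2 = 4)
x = 1 (x = (7 - 1*6)² = (7 - 6)² = 1² = 1)
(0 - 6) + x*L(6, -1) = (0 - 6) + 1*4 = -6 + 4 = -2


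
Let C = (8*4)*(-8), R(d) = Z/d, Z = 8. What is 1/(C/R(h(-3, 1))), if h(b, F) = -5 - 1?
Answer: 1/192 ≈ 0.0052083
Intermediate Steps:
h(b, F) = -6
R(d) = 8/d
C = -256 (C = 32*(-8) = -256)
1/(C/R(h(-3, 1))) = 1/(-256/(8/(-6))) = 1/(-256/(8*(-1/6))) = 1/(-256/(-4/3)) = 1/(-256*(-3/4)) = 1/192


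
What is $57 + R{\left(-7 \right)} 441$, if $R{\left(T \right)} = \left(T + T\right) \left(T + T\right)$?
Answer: $86493$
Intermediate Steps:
$R{\left(T \right)} = 4 T^{2}$ ($R{\left(T \right)} = 2 T 2 T = 4 T^{2}$)
$57 + R{\left(-7 \right)} 441 = 57 + 4 \left(-7\right)^{2} \cdot 441 = 57 + 4 \cdot 49 \cdot 441 = 57 + 196 \cdot 441 = 57 + 86436 = 86493$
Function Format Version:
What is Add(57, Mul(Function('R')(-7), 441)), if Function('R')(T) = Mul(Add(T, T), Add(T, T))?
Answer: 86493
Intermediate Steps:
Function('R')(T) = Mul(4, Pow(T, 2)) (Function('R')(T) = Mul(Mul(2, T), Mul(2, T)) = Mul(4, Pow(T, 2)))
Add(57, Mul(Function('R')(-7), 441)) = Add(57, Mul(Mul(4, Pow(-7, 2)), 441)) = Add(57, Mul(Mul(4, 49), 441)) = Add(57, Mul(196, 441)) = Add(57, 86436) = 86493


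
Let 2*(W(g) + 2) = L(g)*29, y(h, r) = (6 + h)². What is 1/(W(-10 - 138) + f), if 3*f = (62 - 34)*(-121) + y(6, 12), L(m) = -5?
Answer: -6/6935 ≈ -0.00086518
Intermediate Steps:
W(g) = -149/2 (W(g) = -2 + (-5*29)/2 = -2 + (½)*(-145) = -2 - 145/2 = -149/2)
f = -3244/3 (f = ((62 - 34)*(-121) + (6 + 6)²)/3 = (28*(-121) + 12²)/3 = (-3388 + 144)/3 = (⅓)*(-3244) = -3244/3 ≈ -1081.3)
1/(W(-10 - 138) + f) = 1/(-149/2 - 3244/3) = 1/(-6935/6) = -6/6935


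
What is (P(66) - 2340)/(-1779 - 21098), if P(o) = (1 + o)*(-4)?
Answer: 2608/22877 ≈ 0.11400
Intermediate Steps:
P(o) = -4 - 4*o
(P(66) - 2340)/(-1779 - 21098) = ((-4 - 4*66) - 2340)/(-1779 - 21098) = ((-4 - 264) - 2340)/(-22877) = (-268 - 2340)*(-1/22877) = -2608*(-1/22877) = 2608/22877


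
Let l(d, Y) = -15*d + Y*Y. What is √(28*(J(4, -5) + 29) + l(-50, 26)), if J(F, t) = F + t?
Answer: √2210 ≈ 47.011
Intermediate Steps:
l(d, Y) = Y² - 15*d (l(d, Y) = -15*d + Y² = Y² - 15*d)
√(28*(J(4, -5) + 29) + l(-50, 26)) = √(28*((4 - 5) + 29) + (26² - 15*(-50))) = √(28*(-1 + 29) + (676 + 750)) = √(28*28 + 1426) = √(784 + 1426) = √2210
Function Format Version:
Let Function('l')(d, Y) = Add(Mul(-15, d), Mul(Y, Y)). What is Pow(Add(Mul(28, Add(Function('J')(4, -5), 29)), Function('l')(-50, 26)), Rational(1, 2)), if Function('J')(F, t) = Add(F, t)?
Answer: Pow(2210, Rational(1, 2)) ≈ 47.011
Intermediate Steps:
Function('l')(d, Y) = Add(Pow(Y, 2), Mul(-15, d)) (Function('l')(d, Y) = Add(Mul(-15, d), Pow(Y, 2)) = Add(Pow(Y, 2), Mul(-15, d)))
Pow(Add(Mul(28, Add(Function('J')(4, -5), 29)), Function('l')(-50, 26)), Rational(1, 2)) = Pow(Add(Mul(28, Add(Add(4, -5), 29)), Add(Pow(26, 2), Mul(-15, -50))), Rational(1, 2)) = Pow(Add(Mul(28, Add(-1, 29)), Add(676, 750)), Rational(1, 2)) = Pow(Add(Mul(28, 28), 1426), Rational(1, 2)) = Pow(Add(784, 1426), Rational(1, 2)) = Pow(2210, Rational(1, 2))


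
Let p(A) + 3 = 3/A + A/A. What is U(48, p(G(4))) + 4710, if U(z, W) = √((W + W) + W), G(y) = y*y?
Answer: 4710 + I*√87/4 ≈ 4710.0 + 2.3318*I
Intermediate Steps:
G(y) = y²
p(A) = -2 + 3/A (p(A) = -3 + (3/A + A/A) = -3 + (3/A + 1) = -3 + (1 + 3/A) = -2 + 3/A)
U(z, W) = √3*√W (U(z, W) = √(2*W + W) = √(3*W) = √3*√W)
U(48, p(G(4))) + 4710 = √3*√(-2 + 3/(4²)) + 4710 = √3*√(-2 + 3/16) + 4710 = √3*√(-29/16) + 4710 = √3*(I*√29/4) + 4710 = I*√87/4 + 4710 = 4710 + I*√87/4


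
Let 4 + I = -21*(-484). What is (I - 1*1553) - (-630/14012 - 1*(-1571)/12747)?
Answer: 768645292453/89305482 ≈ 8606.9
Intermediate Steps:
I = 10160 (I = -4 - 21*(-484) = -4 + 10164 = 10160)
(I - 1*1553) - (-630/14012 - 1*(-1571)/12747) = (10160 - 1*1553) - (-630/14012 - 1*(-1571)/12747) = (10160 - 1553) - (-630*1/14012 + 1571*(1/12747)) = 8607 - (-315/7006 + 1571/12747) = 8607 - 1*6991121/89305482 = 8607 - 6991121/89305482 = 768645292453/89305482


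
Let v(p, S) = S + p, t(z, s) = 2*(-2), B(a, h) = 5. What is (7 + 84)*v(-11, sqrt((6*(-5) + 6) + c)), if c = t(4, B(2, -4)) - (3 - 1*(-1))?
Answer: -1001 + 364*I*sqrt(2) ≈ -1001.0 + 514.77*I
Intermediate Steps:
t(z, s) = -4
c = -8 (c = -4 - (3 - 1*(-1)) = -4 - (3 + 1) = -4 - 1*4 = -4 - 4 = -8)
(7 + 84)*v(-11, sqrt((6*(-5) + 6) + c)) = (7 + 84)*(sqrt((6*(-5) + 6) - 8) - 11) = 91*(sqrt((-30 + 6) - 8) - 11) = 91*(sqrt(-24 - 8) - 11) = 91*(sqrt(-32) - 11) = 91*(4*I*sqrt(2) - 11) = 91*(-11 + 4*I*sqrt(2)) = -1001 + 364*I*sqrt(2)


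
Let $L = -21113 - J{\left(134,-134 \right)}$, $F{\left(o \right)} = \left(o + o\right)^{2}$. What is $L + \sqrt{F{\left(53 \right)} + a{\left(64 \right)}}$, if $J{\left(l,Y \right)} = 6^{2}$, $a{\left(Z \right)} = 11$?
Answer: $-21149 + \sqrt{11247} \approx -21043.0$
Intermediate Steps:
$J{\left(l,Y \right)} = 36$
$F{\left(o \right)} = 4 o^{2}$ ($F{\left(o \right)} = \left(2 o\right)^{2} = 4 o^{2}$)
$L = -21149$ ($L = -21113 - 36 = -21149$)
$L + \sqrt{F{\left(53 \right)} + a{\left(64 \right)}} = -21149 + \sqrt{4 \cdot 53^{2} + 11} = -21149 + \sqrt{4 \cdot 2809 + 11} = -21149 + \sqrt{11236 + 11} = -21149 + \sqrt{11247}$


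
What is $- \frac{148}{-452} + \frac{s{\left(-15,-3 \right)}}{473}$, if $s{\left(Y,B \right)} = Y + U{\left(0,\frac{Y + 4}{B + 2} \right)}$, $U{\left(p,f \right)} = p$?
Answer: $\frac{15806}{53449} \approx 0.29572$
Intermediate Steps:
$s{\left(Y,B \right)} = Y$ ($s{\left(Y,B \right)} = Y + 0 = Y$)
$- \frac{148}{-452} + \frac{s{\left(-15,-3 \right)}}{473} = - \frac{148}{-452} - \frac{15}{473} = \left(-148\right) \left(- \frac{1}{452}\right) - \frac{15}{473} = \frac{37}{113} - \frac{15}{473} = \frac{15806}{53449}$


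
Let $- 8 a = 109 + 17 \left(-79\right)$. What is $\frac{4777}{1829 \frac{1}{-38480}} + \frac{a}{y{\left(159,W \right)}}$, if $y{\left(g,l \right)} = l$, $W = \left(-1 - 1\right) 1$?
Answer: $- \frac{1471680173}{14632} \approx -1.0058 \cdot 10^{5}$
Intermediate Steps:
$W = -2$ ($W = \left(-2\right) 1 = -2$)
$a = \frac{617}{4}$ ($a = - \frac{109 + 17 \left(-79\right)}{8} = - \frac{109 - 1343}{8} = \left(- \frac{1}{8}\right) \left(-1234\right) = \frac{617}{4} \approx 154.25$)
$\frac{4777}{1829 \frac{1}{-38480}} + \frac{a}{y{\left(159,W \right)}} = \frac{4777}{1829 \frac{1}{-38480}} + \frac{617}{4 \left(-2\right)} = \frac{4777}{1829 \left(- \frac{1}{38480}\right)} + \frac{617}{4} \left(- \frac{1}{2}\right) = \frac{4777}{- \frac{1829}{38480}} - \frac{617}{8} = 4777 \left(- \frac{38480}{1829}\right) - \frac{617}{8} = - \frac{183818960}{1829} - \frac{617}{8} = - \frac{1471680173}{14632}$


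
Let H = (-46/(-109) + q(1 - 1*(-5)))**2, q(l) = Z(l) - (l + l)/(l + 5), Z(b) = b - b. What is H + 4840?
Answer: 6958632044/1437601 ≈ 4840.4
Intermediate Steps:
Z(b) = 0
q(l) = -2*l/(5 + l) (q(l) = 0 - (l + l)/(l + 5) = 0 - 2*l/(5 + l) = -2*l/(5 + l))
H = 643204/1437601 (H = (-46/(-109) - 2*(1 - 1*(-5))/(5 + (1 - 1*(-5))))**2 = (-46*(-1/109) - 2*(1 + 5)/(5 + (1 + 5)))**2 = (46/109 - 2*6/(5 + 6))**2 = (46/109 - 2*6/11)**2 = (46/109 - 2*6*1/11)**2 = (46/109 - 12/11)**2 = (-802/1199)**2 = 643204/1437601 ≈ 0.44741)
H + 4840 = 643204/1437601 + 4840 = 6958632044/1437601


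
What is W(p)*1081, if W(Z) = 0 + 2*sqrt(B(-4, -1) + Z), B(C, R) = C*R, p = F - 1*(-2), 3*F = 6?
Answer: 4324*sqrt(2) ≈ 6115.1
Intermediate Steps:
F = 2 (F = (1/3)*6 = 2)
p = 4 (p = 2 - 1*(-2) = 2 + 2 = 4)
W(Z) = 2*sqrt(4 + Z) (W(Z) = 0 + 2*sqrt(-4*(-1) + Z) = 0 + 2*sqrt(4 + Z) = 2*sqrt(4 + Z))
W(p)*1081 = (2*sqrt(4 + 4))*1081 = (2*sqrt(8))*1081 = (2*(2*sqrt(2)))*1081 = (4*sqrt(2))*1081 = 4324*sqrt(2)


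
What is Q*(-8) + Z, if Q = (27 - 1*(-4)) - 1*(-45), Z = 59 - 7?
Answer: -556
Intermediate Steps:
Z = 52
Q = 76 (Q = (27 + 4) + 45 = 31 + 45 = 76)
Q*(-8) + Z = 76*(-8) + 52 = -608 + 52 = -556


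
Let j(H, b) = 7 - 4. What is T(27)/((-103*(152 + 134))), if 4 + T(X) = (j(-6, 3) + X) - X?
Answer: 1/29458 ≈ 3.3947e-5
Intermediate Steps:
j(H, b) = 3
T(X) = -1 (T(X) = -4 + ((3 + X) - X) = -4 + 3 = -1)
T(27)/((-103*(152 + 134))) = -1/((-103*(152 + 134))) = -1/((-103*286)) = -1/(-29458) = -1*(-1/29458) = 1/29458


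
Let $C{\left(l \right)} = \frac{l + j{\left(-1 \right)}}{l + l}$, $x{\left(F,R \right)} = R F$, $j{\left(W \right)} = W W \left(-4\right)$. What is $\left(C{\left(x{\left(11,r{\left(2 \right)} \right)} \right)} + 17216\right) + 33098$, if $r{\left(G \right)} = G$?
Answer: $\frac{1106917}{22} \approx 50314.0$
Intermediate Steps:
$j{\left(W \right)} = - 4 W^{2}$ ($j{\left(W \right)} = W^{2} \left(-4\right) = - 4 W^{2}$)
$x{\left(F,R \right)} = F R$
$C{\left(l \right)} = \frac{-4 + l}{2 l}$ ($C{\left(l \right)} = \frac{l - 4 \left(-1\right)^{2}}{l + l} = \frac{l - 4}{2 l} = \left(l - 4\right) \frac{1}{2 l} = \left(-4 + l\right) \frac{1}{2 l} = \frac{-4 + l}{2 l}$)
$\left(C{\left(x{\left(11,r{\left(2 \right)} \right)} \right)} + 17216\right) + 33098 = \left(\frac{-4 + 11 \cdot 2}{2 \cdot 11 \cdot 2} + 17216\right) + 33098 = \left(\frac{-4 + 22}{2 \cdot 22} + 17216\right) + 33098 = \left(\frac{1}{2} \cdot \frac{1}{22} \cdot 18 + 17216\right) + 33098 = \left(\frac{9}{22} + 17216\right) + 33098 = \frac{378761}{22} + 33098 = \frac{1106917}{22}$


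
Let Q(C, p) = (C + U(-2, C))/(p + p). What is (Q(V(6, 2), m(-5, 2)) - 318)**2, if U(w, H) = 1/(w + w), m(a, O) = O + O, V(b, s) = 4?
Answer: 103245921/1024 ≈ 1.0083e+5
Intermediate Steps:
m(a, O) = 2*O
U(w, H) = 1/(2*w)
Q(C, p) = (-1/4 + C)/(2*p) (Q(C, p) = (C + (1/2)/(-2))/(p + p) = (C + (1/2)*(-1/2))/((2*p)) = (C - 1/4)*(1/(2*p)) = (-1/4 + C)*(1/(2*p)) = (-1/4 + C)/(2*p))
(Q(V(6, 2), m(-5, 2)) - 318)**2 = ((-1 + 4*4)/(8*((2*2))) - 318)**2 = ((1/8)*(-1 + 16)/4 - 318)**2 = ((1/8)*(1/4)*15 - 318)**2 = (15/32 - 318)**2 = (-10161/32)**2 = 103245921/1024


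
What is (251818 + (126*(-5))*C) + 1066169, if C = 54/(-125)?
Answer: 32956479/25 ≈ 1.3183e+6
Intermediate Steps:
C = -54/125 (C = 54*(-1/125) = -54/125 ≈ -0.43200)
(251818 + (126*(-5))*C) + 1066169 = (251818 + (126*(-5))*(-54/125)) + 1066169 = (251818 - 630*(-54/125)) + 1066169 = (251818 + 6804/25) + 1066169 = 6302254/25 + 1066169 = 32956479/25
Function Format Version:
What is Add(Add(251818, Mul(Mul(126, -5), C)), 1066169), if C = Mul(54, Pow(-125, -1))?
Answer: Rational(32956479, 25) ≈ 1.3183e+6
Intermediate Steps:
C = Rational(-54, 125) (C = Mul(54, Rational(-1, 125)) = Rational(-54, 125) ≈ -0.43200)
Add(Add(251818, Mul(Mul(126, -5), C)), 1066169) = Add(Add(251818, Mul(Mul(126, -5), Rational(-54, 125))), 1066169) = Add(Add(251818, Mul(-630, Rational(-54, 125))), 1066169) = Add(Add(251818, Rational(6804, 25)), 1066169) = Add(Rational(6302254, 25), 1066169) = Rational(32956479, 25)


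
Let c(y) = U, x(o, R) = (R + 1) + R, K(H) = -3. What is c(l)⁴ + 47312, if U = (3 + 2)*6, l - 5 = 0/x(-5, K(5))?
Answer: 857312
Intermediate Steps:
x(o, R) = 1 + 2*R (x(o, R) = (1 + R) + R = 1 + 2*R)
l = 5 (l = 5 + 0/(1 + 2*(-3)) = 5 + 0/(1 - 6) = 5 + 0/(-5) = 5 + 0*(-⅕) = 5 + 0 = 5)
U = 30 (U = 5*6 = 30)
c(y) = 30
c(l)⁴ + 47312 = 30⁴ + 47312 = 810000 + 47312 = 857312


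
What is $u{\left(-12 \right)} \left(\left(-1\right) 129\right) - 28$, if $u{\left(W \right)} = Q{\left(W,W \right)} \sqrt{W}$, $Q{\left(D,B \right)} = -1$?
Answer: $-28 + 258 i \sqrt{3} \approx -28.0 + 446.87 i$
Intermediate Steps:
$u{\left(W \right)} = - \sqrt{W}$
$u{\left(-12 \right)} \left(\left(-1\right) 129\right) - 28 = - \sqrt{-12} \left(\left(-1\right) 129\right) - 28 = - 2 i \sqrt{3} \left(-129\right) - 28 = 258 i \sqrt{3} - 28 = -28 + 258 i \sqrt{3}$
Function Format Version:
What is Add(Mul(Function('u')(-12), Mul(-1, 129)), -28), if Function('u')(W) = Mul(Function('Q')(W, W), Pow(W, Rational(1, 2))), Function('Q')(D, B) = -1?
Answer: Add(-28, Mul(258, I, Pow(3, Rational(1, 2)))) ≈ Add(-28.000, Mul(446.87, I))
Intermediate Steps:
Function('u')(W) = Mul(-1, Pow(W, Rational(1, 2)))
Add(Mul(Function('u')(-12), Mul(-1, 129)), -28) = Add(Mul(Mul(-1, Pow(-12, Rational(1, 2))), Mul(-1, 129)), -28) = Add(Mul(Mul(-1, Mul(2, I, Pow(3, Rational(1, 2)))), -129), -28) = Add(Mul(Mul(-2, I, Pow(3, Rational(1, 2))), -129), -28) = Add(Mul(258, I, Pow(3, Rational(1, 2))), -28) = Add(-28, Mul(258, I, Pow(3, Rational(1, 2))))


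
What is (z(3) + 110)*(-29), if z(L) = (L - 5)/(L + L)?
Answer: -9541/3 ≈ -3180.3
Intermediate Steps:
z(L) = (-5 + L)/(2*L) (z(L) = (-5 + L)/((2*L)) = (-5 + L)*(1/(2*L)) = (-5 + L)/(2*L))
(z(3) + 110)*(-29) = ((½)*(-5 + 3)/3 + 110)*(-29) = ((½)*(⅓)*(-2) + 110)*(-29) = (-⅓ + 110)*(-29) = (329/3)*(-29) = -9541/3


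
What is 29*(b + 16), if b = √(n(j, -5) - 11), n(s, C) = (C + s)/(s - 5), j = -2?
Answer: 464 + 29*I*√10 ≈ 464.0 + 91.706*I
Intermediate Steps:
n(s, C) = (C + s)/(-5 + s)
b = I*√10 (b = √((-5 - 2)/(-5 - 2) - 11) = √(-7/(-7) - 11) = √(-⅐*(-7) - 11) = √(1 - 11) = √(-10) = I*√10 ≈ 3.1623*I)
29*(b + 16) = 29*(I*√10 + 16) = 29*(16 + I*√10) = 464 + 29*I*√10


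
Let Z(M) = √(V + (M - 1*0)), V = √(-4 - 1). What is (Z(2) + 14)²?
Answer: (14 + √(2 + I*√5))² ≈ 242.27 + 22.035*I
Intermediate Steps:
V = I*√5 (V = √(-5) = I*√5 ≈ 2.2361*I)
Z(M) = √(M + I*√5) (Z(M) = √(I*√5 + (M - 1*0)) = √(I*√5 + (M + 0)) = √(I*√5 + M) = √(M + I*√5))
(Z(2) + 14)² = (√(2 + I*√5) + 14)² = (14 + √(2 + I*√5))²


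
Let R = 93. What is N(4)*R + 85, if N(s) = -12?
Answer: -1031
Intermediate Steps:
N(4)*R + 85 = -12*93 + 85 = -1116 + 85 = -1031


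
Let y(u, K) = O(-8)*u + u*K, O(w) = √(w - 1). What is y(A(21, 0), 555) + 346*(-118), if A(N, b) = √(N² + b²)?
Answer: -29173 + 63*I ≈ -29173.0 + 63.0*I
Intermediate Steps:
O(w) = √(-1 + w)
y(u, K) = K*u + 3*I*u (y(u, K) = √(-1 - 8)*u + u*K = √(-9)*u + K*u = (3*I)*u + K*u = 3*I*u + K*u = K*u + 3*I*u)
y(A(21, 0), 555) + 346*(-118) = √(21² + 0²)*(555 + 3*I) + 346*(-118) = √(441 + 0)*(555 + 3*I) - 40828 = √441*(555 + 3*I) - 40828 = 21*(555 + 3*I) - 40828 = (11655 + 63*I) - 40828 = -29173 + 63*I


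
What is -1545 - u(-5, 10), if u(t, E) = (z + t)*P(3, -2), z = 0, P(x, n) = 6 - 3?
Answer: -1530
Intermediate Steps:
P(x, n) = 3
u(t, E) = 3*t (u(t, E) = (0 + t)*3 = t*3 = 3*t)
-1545 - u(-5, 10) = -1545 - 3*(-5) = -1545 - 1*(-15) = -1545 + 15 = -1530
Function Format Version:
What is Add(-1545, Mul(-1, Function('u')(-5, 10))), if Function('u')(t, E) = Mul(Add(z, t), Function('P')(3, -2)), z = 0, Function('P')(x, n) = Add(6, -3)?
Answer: -1530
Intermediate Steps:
Function('P')(x, n) = 3
Function('u')(t, E) = Mul(3, t) (Function('u')(t, E) = Mul(Add(0, t), 3) = Mul(t, 3) = Mul(3, t))
Add(-1545, Mul(-1, Function('u')(-5, 10))) = Add(-1545, Mul(-1, Mul(3, -5))) = Add(-1545, Mul(-1, -15)) = Add(-1545, 15) = -1530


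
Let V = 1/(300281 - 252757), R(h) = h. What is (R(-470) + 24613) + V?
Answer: 1147371933/47524 ≈ 24143.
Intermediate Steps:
V = 1/47524 ≈ 2.1042e-5
(R(-470) + 24613) + V = (-470 + 24613) + 1/47524 = 24143 + 1/47524 = 1147371933/47524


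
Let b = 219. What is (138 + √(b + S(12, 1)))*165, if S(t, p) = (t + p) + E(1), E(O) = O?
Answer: 22770 + 165*√233 ≈ 25289.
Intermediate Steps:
S(t, p) = 1 + p + t (S(t, p) = (t + p) + 1 = (p + t) + 1 = 1 + p + t)
(138 + √(b + S(12, 1)))*165 = (138 + √(219 + (1 + 1 + 12)))*165 = (138 + √(219 + 14))*165 = (138 + √233)*165 = 22770 + 165*√233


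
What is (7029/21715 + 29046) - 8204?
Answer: 452591059/21715 ≈ 20842.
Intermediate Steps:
(7029/21715 + 29046) - 8204 = 630740919/21715 - 8204 = 452591059/21715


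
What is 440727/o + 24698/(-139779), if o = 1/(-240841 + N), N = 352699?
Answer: 6890942663406016/139779 ≈ 4.9299e+10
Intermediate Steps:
o = 1/111858 (o = 1/(-240841 + 352699) = 1/111858 ≈ 8.9399e-6)
440727/o + 24698/(-139779) = 440727/(1/111858) + 24698/(-139779) = 440727*111858 + 24698*(-1/139779) = 49298840766 - 24698/139779 = 6890942663406016/139779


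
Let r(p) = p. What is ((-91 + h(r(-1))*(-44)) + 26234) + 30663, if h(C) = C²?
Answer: 56762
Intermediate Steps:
((-91 + h(r(-1))*(-44)) + 26234) + 30663 = ((-91 + (-1)²*(-44)) + 26234) + 30663 = ((-91 + 1*(-44)) + 26234) + 30663 = ((-91 - 44) + 26234) + 30663 = (-135 + 26234) + 30663 = 26099 + 30663 = 56762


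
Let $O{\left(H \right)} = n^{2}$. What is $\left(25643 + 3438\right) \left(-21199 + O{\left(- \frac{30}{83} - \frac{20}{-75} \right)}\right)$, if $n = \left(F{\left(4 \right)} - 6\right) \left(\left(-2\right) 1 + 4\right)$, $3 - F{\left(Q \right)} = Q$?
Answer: $-610788243$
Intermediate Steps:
$F{\left(Q \right)} = 3 - Q$
$n = -14$ ($n = \left(\left(3 - 4\right) - 6\right) \left(\left(-2\right) 1 + 4\right) = \left(\left(3 - 4\right) - 6\right) \left(-2 + 4\right) = \left(-1 - 6\right) 2 = \left(-7\right) 2 = -14$)
$O{\left(H \right)} = 196$ ($O{\left(H \right)} = \left(-14\right)^{2} = 196$)
$\left(25643 + 3438\right) \left(-21199 + O{\left(- \frac{30}{83} - \frac{20}{-75} \right)}\right) = \left(25643 + 3438\right) \left(-21199 + 196\right) = 29081 \left(-21003\right) = -610788243$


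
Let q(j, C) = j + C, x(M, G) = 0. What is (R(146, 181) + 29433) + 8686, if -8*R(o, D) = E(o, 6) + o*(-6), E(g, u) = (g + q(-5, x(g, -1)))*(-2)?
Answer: 153055/4 ≈ 38264.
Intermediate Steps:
q(j, C) = C + j
E(g, u) = 10 - 2*g (E(g, u) = (g + (0 - 5))*(-2) = (g - 5)*(-2) = (-5 + g)*(-2) = 10 - 2*g)
R(o, D) = -5/4 + o (R(o, D) = -((10 - 2*o) + o*(-6))/8 = -((10 - 2*o) - 6*o)/8 = -(10 - 8*o)/8 = -5/4 + o)
(R(146, 181) + 29433) + 8686 = ((-5/4 + 146) + 29433) + 8686 = (579/4 + 29433) + 8686 = 118311/4 + 8686 = 153055/4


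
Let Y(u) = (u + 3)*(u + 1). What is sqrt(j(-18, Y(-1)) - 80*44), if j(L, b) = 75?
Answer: I*sqrt(3445) ≈ 58.694*I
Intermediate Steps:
Y(u) = (1 + u)*(3 + u) (Y(u) = (3 + u)*(1 + u) = (1 + u)*(3 + u))
sqrt(j(-18, Y(-1)) - 80*44) = sqrt(75 - 80*44) = sqrt(75 - 3520) = sqrt(-3445) = I*sqrt(3445)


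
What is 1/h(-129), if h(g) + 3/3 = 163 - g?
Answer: 1/291 ≈ 0.0034364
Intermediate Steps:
h(g) = 162 - g (h(g) = -1 + (163 - g) = 162 - g)
1/h(-129) = 1/(162 - 1*(-129)) = 1/(162 + 129) = 1/291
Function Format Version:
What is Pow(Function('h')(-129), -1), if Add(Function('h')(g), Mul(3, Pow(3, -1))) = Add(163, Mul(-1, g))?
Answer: Rational(1, 291) ≈ 0.0034364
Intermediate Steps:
Function('h')(g) = Add(162, Mul(-1, g)) (Function('h')(g) = Add(-1, Add(163, Mul(-1, g))) = Add(162, Mul(-1, g)))
Pow(Function('h')(-129), -1) = Pow(Add(162, Mul(-1, -129)), -1) = Pow(Add(162, 129), -1) = Pow(291, -1) = Rational(1, 291)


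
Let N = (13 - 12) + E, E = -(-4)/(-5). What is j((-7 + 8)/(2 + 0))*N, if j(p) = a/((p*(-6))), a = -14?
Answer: 14/15 ≈ 0.93333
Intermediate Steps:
E = -⅘ (E = -(-4)*(-1)/5 = -2*⅖ = -⅘ ≈ -0.80000)
j(p) = 7/(3*p) (j(p) = -14*(-1/(6*p)) = -(-7)/(3*p) = 7/(3*p))
N = ⅕ (N = (13 - 12) - ⅘ = 1 - ⅘ = ⅕ ≈ 0.20000)
j((-7 + 8)/(2 + 0))*N = (7/(3*(((-7 + 8)/(2 + 0)))))*(⅕) = (7/(3*((1/2))))*(⅕) = (7/(3*((1*(½)))))*(⅕) = (7/(3*(½)))*(⅕) = ((7/3)*2)*(⅕) = (14/3)*(⅕) = 14/15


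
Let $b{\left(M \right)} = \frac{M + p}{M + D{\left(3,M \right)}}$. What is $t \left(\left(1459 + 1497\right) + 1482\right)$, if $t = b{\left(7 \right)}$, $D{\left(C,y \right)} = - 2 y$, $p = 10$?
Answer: $-10778$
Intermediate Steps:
$b{\left(M \right)} = - \frac{10 + M}{M}$ ($b{\left(M \right)} = \frac{M + 10}{M - 2 M} = \frac{10 + M}{\left(-1\right) M} = \left(10 + M\right) \left(- \frac{1}{M}\right) = - \frac{10 + M}{M}$)
$t = - \frac{17}{7}$ ($t = \frac{-10 - 7}{7} = \frac{1}{7} \left(-17\right) = - \frac{17}{7} \approx -2.4286$)
$t \left(\left(1459 + 1497\right) + 1482\right) = - \frac{17 \left(\left(1459 + 1497\right) + 1482\right)}{7} = - \frac{17 \left(2956 + 1482\right)}{7} = \left(- \frac{17}{7}\right) 4438 = -10778$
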